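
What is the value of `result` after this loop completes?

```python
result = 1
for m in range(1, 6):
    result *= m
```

5! = 120
`result` takes the values: 1 → 2 → 6 → 24 → 120

Answer: 120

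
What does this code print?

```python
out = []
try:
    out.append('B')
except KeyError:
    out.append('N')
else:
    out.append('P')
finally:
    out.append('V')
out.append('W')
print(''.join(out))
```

Execution trace: 'B' (try body, no exception) → 'P' (else) → 'V' (finally) → 'W' (after the try/except). Output: BPVW

Answer: BPVW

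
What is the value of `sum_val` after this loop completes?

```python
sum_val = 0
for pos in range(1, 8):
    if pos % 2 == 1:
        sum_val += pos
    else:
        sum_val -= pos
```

Add odd, subtract even
`sum_val` takes the values: 0 → 1 → -1 → 2 → -2 → 3 → -3 → 4

Answer: 4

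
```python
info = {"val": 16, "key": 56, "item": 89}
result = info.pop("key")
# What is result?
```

Trace:
`info = {"val": 16, "key": 56, "item": 89}` → info = {'val': 16, 'key': 56, 'item': 89}
`result = info.pop("key")` → info = {'val': 16, 'item': 89}; result = 56
So result = 56

Answer: 56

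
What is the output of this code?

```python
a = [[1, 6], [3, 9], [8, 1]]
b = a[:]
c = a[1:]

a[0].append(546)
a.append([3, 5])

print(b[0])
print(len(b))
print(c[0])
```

Key concept: slice with nested mutation.
Step by step:
`a = [[1, 6], [3, 9], [8, 1]]` → a = [[1, 6], [3, 9], [8, 1]]
`b = a[:]` → b = [[1, 6], [3, 9], [8, 1]]
`c = a[1:]` → c = [[3, 9], [8, 1]]
`a[0].append(546)` → a = [[1, 6, 546], [3, 9], [8, 1]]; b = [[1, 6, 546], [3, 9], [8, 1]]
`a.append([3, 5])` → a = [[1, 6, 546], [3, 9], [8, 1], [3, 5]]
`print(b[0])` → prints [1, 6, 546]
`print(len(b))` → prints 3
`print(c[0])` → prints [3, 9]

Answer:
[1, 6, 546]
3
[3, 9]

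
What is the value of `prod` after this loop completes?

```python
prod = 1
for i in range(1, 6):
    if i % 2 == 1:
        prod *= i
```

Product of odd numbers 1 to 5
`prod` takes the values: 1 → 3 → 15

Answer: 15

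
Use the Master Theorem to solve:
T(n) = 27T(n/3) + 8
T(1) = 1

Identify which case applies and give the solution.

a=27, b=3, f(n)=8. log_3(27) = 3. Since c=0 < 3, Case 1 applies: T(n) = Θ(n^log_b(a)) = O(n^3).

Answer: O(n^3) - Case 1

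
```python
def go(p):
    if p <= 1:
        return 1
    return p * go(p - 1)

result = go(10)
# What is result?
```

go(10) = 10 * 9 * 8 * 7 * 6 * 5 * 4 * 3 * 2 * 1 = 3628800

Answer: 3628800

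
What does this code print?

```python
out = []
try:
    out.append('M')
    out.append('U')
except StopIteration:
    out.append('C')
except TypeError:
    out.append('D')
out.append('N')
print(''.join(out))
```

Execution trace: 'M' (try body) → 'U' (try body, no exception) → 'N' (after the try/except). Output: MUN

Answer: MUN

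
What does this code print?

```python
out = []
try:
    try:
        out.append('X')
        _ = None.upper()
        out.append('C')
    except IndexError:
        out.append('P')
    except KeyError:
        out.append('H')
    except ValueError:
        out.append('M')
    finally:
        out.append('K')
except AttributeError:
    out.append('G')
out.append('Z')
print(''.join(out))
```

Execution trace: 'X' (inner try body) → 'K' (inner finally) → 'G' (outer except AttributeError) → 'Z' (after the try/except). Output: XKGZ

Answer: XKGZ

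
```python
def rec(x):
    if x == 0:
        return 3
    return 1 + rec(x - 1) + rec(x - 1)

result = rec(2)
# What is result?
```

rec(x) = 1 + 2·rec(x-1), rec(0)=3. Closed form: (3+1)·2^2 - 1 = 15.

Answer: 15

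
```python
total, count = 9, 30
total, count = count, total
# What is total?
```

Trace:
`total, count = 9, 30` → total = 9; count = 30
`total, count = count, total` → total = 30; count = 9
So total = 30

Answer: 30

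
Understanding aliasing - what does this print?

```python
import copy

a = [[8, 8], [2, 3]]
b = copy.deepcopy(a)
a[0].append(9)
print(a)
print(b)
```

Key concept: deep copy is fully independent.
Step by step:
`a = [[8, 8], [2, 3]]` → a = [[8, 8], [2, 3]]
`b = copy.deepcopy(a)` → b = [[8, 8], [2, 3]]
`a[0].append(9)` → a = [[8, 8, 9], [2, 3]]
`print(a)` → prints [[8, 8, 9], [2, 3]]
`print(b)` → prints [[8, 8], [2, 3]]

Answer:
[[8, 8, 9], [2, 3]]
[[8, 8], [2, 3]]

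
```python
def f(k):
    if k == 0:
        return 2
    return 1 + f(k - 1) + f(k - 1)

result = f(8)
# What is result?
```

f(k) = 1 + 2·f(k-1), f(0)=2. Closed form: (2+1)·2^8 - 1 = 767.

Answer: 767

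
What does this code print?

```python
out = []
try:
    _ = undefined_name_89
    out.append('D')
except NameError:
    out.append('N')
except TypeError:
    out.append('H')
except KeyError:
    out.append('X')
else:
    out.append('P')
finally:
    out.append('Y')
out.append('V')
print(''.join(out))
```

Execution trace: 'N' (except NameError) → 'Y' (finally) → 'V' (after the try/except). Output: NYV

Answer: NYV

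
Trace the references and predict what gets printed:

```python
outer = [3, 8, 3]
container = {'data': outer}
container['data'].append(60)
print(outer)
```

Key concept: dict holds reference to list.
Step by step:
`outer = [3, 8, 3]` → outer = [3, 8, 3]
`container = {'data': outer}` → container = {'data': [3, 8, 3]}
`container['data'].append(60)` → outer = [3, 8, 3, 60]; container = {'data': [3, 8, 3, 60]}
`print(outer)` → prints [3, 8, 3, 60]

Answer: [3, 8, 3, 60]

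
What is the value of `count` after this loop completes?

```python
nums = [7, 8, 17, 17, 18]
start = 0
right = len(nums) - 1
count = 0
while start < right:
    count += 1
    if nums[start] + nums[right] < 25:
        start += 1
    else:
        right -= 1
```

Steps to find pair summing to 25
`count` takes the values: 0 → 1 → 2 → 3 → 4

Answer: 4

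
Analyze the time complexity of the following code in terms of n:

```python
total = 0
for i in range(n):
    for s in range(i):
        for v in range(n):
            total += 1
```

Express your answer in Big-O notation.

Each loop level contributes: n × n × n. Multiplying the contributions gives O(n^3).

Answer: O(n^3)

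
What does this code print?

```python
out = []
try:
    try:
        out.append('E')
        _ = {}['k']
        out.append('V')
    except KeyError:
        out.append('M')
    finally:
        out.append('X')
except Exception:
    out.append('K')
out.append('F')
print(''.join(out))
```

Execution trace: 'E' (inner try body) → 'M' (inner except KeyError) → 'X' (inner finally) → 'F' (after the try/except). Output: EMXF

Answer: EMXF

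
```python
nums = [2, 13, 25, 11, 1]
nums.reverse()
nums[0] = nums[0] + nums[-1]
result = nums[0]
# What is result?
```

Trace:
`nums = [2, 13, 25, 11, 1]` → nums = [2, 13, 25, 11, 1]
`nums.reverse()` → nums = [1, 11, 25, 13, 2]
`nums[0] = nums[0] + nums[-1]` → nums = [3, 11, 25, 13, 2]
`result = nums[0]` → result = 3
So result = 3

Answer: 3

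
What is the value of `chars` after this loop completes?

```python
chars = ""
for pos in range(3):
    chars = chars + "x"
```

Repeat 'x' 3 times
`chars` takes the values: "" → "x" → "xx" → "xxx"

Answer: "xxx"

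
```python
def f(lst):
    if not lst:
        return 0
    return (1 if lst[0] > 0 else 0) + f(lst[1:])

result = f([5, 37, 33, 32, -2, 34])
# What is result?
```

Count of positive elements in [5, 37, 33, 32, -2, 34] = 5

Answer: 5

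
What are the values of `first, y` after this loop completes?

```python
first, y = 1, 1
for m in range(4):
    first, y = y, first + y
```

Fibonacci: after 4 iterations
`first, y` takes the values: (1, 1) → (1, 2) → (2, 3) → (3, 5) → (5, 8)

Answer: 5, 8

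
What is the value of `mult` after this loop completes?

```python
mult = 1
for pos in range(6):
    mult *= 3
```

3^6 = 729
`mult` takes the values: 1 → 3 → 9 → 27 → 81 → 243 → 729

Answer: 729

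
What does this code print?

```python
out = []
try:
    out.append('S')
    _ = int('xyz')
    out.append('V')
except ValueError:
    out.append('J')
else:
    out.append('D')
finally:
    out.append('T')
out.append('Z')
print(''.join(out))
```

Execution trace: 'S' (try body) → 'J' (except ValueError) → 'T' (finally) → 'Z' (after the try/except). Output: SJTZ

Answer: SJTZ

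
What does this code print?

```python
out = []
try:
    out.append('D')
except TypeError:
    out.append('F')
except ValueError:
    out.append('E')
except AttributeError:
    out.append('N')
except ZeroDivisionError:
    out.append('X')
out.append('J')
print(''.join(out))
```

Execution trace: 'D' (try body, no exception) → 'J' (after the try/except). Output: DJ

Answer: DJ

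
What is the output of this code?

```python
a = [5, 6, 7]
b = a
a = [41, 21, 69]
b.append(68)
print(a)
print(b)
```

Key concept: rebinding vs mutation: a is rebound to a new list, b still points at the original.
Step by step:
`a = [5, 6, 7]` → a = [5, 6, 7]
`b = a` → b = [5, 6, 7] (same object as a)
`a = [41, 21, 69]` → a = [41, 21, 69]
`b.append(68)` → b = [5, 6, 7, 68]
`print(a)` → prints [41, 21, 69]
`print(b)` → prints [5, 6, 7, 68]

Answer:
[41, 21, 69]
[5, 6, 7, 68]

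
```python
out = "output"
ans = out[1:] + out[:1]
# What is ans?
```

Trace:
`out = "output"` → out = 'output'
`ans = out[1:] + out[:1]` → ans = 'utputo'
So ans = 'utputo'

Answer: 'utputo'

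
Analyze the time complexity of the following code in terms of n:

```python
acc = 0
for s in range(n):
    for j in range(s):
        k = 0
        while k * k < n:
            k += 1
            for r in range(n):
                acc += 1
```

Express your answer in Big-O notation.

Each loop level contributes: n × n × √n × n. Multiplying the contributions gives O(n^3√n).

Answer: O(n^3√n)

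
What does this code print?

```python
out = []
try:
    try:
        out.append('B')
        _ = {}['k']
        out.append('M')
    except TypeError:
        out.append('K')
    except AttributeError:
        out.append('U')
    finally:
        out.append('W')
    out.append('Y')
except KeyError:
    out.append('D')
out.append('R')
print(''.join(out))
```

Execution trace: 'B' (inner try body) → 'W' (inner finally) → 'D' (except KeyError) → 'R' (after the try/except). Output: BWDR

Answer: BWDR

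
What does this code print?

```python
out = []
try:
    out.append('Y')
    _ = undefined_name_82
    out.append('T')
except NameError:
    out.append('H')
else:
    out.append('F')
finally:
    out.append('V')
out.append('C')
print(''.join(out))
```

Execution trace: 'Y' (try body) → 'H' (except NameError) → 'V' (finally) → 'C' (after the try/except). Output: YHVC

Answer: YHVC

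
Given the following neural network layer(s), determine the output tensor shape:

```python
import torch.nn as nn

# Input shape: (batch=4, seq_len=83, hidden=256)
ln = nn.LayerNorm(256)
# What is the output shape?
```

Input: (4, 83, 256) -> Output: (4, 83, 256)

Answer: (4, 83, 256)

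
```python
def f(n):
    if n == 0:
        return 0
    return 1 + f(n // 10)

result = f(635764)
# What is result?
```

Count of digits of 635764: 6

Answer: 6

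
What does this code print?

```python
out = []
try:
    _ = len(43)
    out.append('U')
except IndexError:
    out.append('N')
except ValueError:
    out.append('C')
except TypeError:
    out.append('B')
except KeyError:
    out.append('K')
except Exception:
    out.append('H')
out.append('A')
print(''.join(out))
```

Execution trace: 'B' (except TypeError) → 'A' (after the try/except). Output: BA

Answer: BA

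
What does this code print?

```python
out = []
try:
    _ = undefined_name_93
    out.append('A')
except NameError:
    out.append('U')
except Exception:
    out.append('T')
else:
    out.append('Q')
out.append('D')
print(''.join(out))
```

Execution trace: 'U' (except NameError) → 'D' (after the try/except). Output: UD

Answer: UD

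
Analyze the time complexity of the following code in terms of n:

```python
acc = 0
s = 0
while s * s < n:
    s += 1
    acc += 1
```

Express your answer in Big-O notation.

Each loop level contributes: √n. Multiplying the contributions gives O(√n).

Answer: O(√n)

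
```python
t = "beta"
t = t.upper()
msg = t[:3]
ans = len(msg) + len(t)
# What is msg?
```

Trace:
`t = "beta"` → t = 'beta'
`t = t.upper()` → t = 'BETA'
`msg = t[:3]` → msg = 'BET'
`ans = len(msg) + len(t)` → ans = 7
So msg = 'BET'

Answer: 'BET'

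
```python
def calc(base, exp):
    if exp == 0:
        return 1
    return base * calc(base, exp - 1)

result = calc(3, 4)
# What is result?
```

calc(3, 4) = 3 * 3 * 3 * 3 = 81

Answer: 81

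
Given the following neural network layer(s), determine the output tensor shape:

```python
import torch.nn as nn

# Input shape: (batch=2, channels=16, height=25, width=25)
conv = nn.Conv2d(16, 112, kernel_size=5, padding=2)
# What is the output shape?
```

Input: (2, 16, 25, 25) -> Output: (2, 112, 25, 25)

Answer: (2, 112, 25, 25)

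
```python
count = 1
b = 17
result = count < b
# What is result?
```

Trace:
`count = 1` → count = 1
`b = 17` → b = 17
`result = count < b` → result = True
So result = True

Answer: True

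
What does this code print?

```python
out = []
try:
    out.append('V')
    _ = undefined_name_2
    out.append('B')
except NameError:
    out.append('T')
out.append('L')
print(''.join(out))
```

Execution trace: 'V' (try body) → 'T' (except NameError) → 'L' (after the try/except). Output: VTL

Answer: VTL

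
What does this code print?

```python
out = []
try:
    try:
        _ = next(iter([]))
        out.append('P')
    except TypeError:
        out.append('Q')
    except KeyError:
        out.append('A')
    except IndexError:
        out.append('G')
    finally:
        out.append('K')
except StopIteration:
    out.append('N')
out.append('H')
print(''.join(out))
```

Execution trace: 'K' (finally) → 'N' (outer except StopIteration) → 'H' (after the try/except). Output: KNH

Answer: KNH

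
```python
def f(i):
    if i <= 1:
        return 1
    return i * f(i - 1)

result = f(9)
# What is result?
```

f(9) = 9 * 8 * 7 * 6 * 5 * 4 * 3 * 2 * 1 = 362880

Answer: 362880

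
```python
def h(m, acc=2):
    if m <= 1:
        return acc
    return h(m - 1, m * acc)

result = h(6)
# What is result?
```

Accumulator trace (n, acc): (6, 2) -> (5, 12) -> (4, 60) -> (3, 240) -> (2, 720) -> (1, 1440) -> return 1440

Answer: 1440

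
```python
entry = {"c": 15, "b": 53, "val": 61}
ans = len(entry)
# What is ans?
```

Trace:
`entry = {"c": 15, "b": 53, "val": 61}` → entry = {'c': 15, 'b': 53, 'val': 61}
`ans = len(entry)` → ans = 3
So ans = 3

Answer: 3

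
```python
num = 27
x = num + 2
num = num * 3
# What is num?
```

Trace:
`num = 27` → num = 27
`x = num + 2` → x = 29
`num = num * 3` → num = 81
So num = 81

Answer: 81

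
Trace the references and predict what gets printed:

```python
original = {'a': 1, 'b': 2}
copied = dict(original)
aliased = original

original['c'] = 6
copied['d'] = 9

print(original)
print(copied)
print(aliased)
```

Key concept: dict() creates copy, assignment creates alias.
Step by step:
`original = {'a': 1, 'b': 2}` → original = {'a': 1, 'b': 2}
`copied = dict(original)` → copied = {'a': 1, 'b': 2}
`aliased = original` → aliased = {'a': 1, 'b': 2} (same object as original)
`original['c'] = 6` → original = {'a': 1, 'b': 2, 'c': 6} (same object as aliased); aliased = {'a': 1, 'b': 2, 'c': 6} (same object as original)
`copied['d'] = 9` → copied = {'a': 1, 'b': 2, 'd': 9}
`print(original)` → prints {'a': 1, 'b': 2, 'c': 6}
`print(copied)` → prints {'a': 1, 'b': 2, 'd': 9}
`print(aliased)` → prints {'a': 1, 'b': 2, 'c': 6}

Answer:
{'a': 1, 'b': 2, 'c': 6}
{'a': 1, 'b': 2, 'd': 9}
{'a': 1, 'b': 2, 'c': 6}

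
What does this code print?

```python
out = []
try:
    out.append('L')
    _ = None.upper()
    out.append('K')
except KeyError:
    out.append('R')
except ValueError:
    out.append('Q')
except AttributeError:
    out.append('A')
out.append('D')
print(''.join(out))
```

Execution trace: 'L' (try body) → 'A' (except AttributeError) → 'D' (after the try/except). Output: LAD

Answer: LAD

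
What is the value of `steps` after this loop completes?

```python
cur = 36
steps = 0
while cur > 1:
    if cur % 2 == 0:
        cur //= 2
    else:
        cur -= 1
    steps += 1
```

Steps to reduce 36 to 1
`steps` takes the values: 0 → 1 → 2 → 3 → 4 → 5 → 6

Answer: 6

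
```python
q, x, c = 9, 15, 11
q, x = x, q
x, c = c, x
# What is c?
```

Trace:
`q, x, c = 9, 15, 11` → q = 9; x = 15; c = 11
`q, x = x, q` → q = 15; x = 9
`x, c = c, x` → x = 11; c = 9
So c = 9

Answer: 9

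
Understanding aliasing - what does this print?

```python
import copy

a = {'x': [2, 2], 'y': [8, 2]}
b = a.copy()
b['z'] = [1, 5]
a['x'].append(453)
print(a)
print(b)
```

Key concept: shallow copy of dict with mutable values.
Step by step:
`a = {'x': [2, 2], 'y': [8, 2]}` → a = {'x': [2, 2], 'y': [8, 2]}
`b = a.copy()` → b = {'x': [2, 2], 'y': [8, 2]}
`b['z'] = [1, 5]` → b = {'x': [2, 2], 'y': [8, 2], 'z': [1, 5]}
`a['x'].append(453)` → a = {'x': [2, 2, 453], 'y': [8, 2]}; b = {'x': [2, 2, 453], 'y': [8, 2], 'z': [1, 5]}
`print(a)` → prints {'x': [2, 2, 453], 'y': [8, 2]}
`print(b)` → prints {'x': [2, 2, 453], 'y': [8, 2], 'z': [1, 5]}

Answer:
{'x': [2, 2, 453], 'y': [8, 2]}
{'x': [2, 2, 453], 'y': [8, 2], 'z': [1, 5]}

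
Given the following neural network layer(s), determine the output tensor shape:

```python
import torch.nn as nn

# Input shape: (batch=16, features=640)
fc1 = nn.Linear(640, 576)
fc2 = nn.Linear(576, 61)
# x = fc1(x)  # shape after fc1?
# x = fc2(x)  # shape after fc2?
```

Input: (16, 640) -> after fc1: (16, 576) -> Output: (16, 61)

Answer: (16, 61)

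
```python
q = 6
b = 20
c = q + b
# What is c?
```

Trace:
`q = 6` → q = 6
`b = 20` → b = 20
`c = q + b` → c = 26
So c = 26

Answer: 26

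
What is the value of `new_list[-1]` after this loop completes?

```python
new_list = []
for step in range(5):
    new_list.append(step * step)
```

Last element of squares 0 to 4
`new_list` takes the values: [] → [0] → [0, 1] → [0, 1, 4] → [0, 1, 4, 9] → [0, 1, 4, 9, 16]
So `new_list[-1]` = 16

Answer: 16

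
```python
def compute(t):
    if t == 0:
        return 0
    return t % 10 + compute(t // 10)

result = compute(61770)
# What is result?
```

Sum of digits of 61770: 0 + 7 + 7 + 1 + 6 = 21

Answer: 21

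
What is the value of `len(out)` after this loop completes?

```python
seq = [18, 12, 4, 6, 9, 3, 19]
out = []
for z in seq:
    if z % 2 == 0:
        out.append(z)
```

Count even numbers in [18, 12, 4, 6, 9, 3, 19]
`out` takes the values: [] → [18] → [18, 12] → [18, 12, 4] → [18, 12, 4, 6]
So `len(out)` = 4

Answer: 4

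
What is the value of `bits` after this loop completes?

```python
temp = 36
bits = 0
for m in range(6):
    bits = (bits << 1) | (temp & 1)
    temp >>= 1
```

Reverse lowest 6 bits of 36
`bits` takes the values: 0 → 1 → 2 → 4 → 9

Answer: 9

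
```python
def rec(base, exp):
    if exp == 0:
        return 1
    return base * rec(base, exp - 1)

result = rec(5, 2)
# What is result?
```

rec(5, 2) = 5 * 5 = 25

Answer: 25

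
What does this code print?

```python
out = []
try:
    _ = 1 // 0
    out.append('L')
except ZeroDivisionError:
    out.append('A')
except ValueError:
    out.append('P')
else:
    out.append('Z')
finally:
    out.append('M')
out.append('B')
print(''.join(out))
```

Execution trace: 'A' (except ZeroDivisionError) → 'M' (finally) → 'B' (after the try/except). Output: AMB

Answer: AMB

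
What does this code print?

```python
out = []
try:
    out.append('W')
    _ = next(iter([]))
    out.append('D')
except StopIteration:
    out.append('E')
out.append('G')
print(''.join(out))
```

Execution trace: 'W' (try body) → 'E' (except StopIteration) → 'G' (after the try/except). Output: WEG

Answer: WEG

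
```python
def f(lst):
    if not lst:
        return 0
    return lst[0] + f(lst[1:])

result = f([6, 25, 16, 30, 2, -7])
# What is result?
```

6 + 25 + 16 + 30 + 2 + (-7) + 0 = 72

Answer: 72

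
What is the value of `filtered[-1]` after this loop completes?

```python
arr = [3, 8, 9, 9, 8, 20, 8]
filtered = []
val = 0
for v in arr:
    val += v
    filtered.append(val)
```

Cumulative sum ends at 65
`filtered` takes the values: [] → [3] → [3, 11] → [3, 11, 20] → [3, 11, 20, 29] → [3, 11, 20, 29, 37] → [3, 11, 20, 29, 37, 57] → [3, 11, 20, 29, 37, 57, 65]
So `filtered[-1]` = 65

Answer: 65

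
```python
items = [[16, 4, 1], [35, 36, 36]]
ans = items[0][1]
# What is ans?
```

Trace:
`items = [[16, 4, 1], [35, 36, 36]]` → items = [[16, 4, 1], [35, 36, 36]]
`ans = items[0][1]` → ans = 4
So ans = 4

Answer: 4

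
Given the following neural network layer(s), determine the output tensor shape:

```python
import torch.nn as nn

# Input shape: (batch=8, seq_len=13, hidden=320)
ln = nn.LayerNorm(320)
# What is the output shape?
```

Input: (8, 13, 320) -> Output: (8, 13, 320)

Answer: (8, 13, 320)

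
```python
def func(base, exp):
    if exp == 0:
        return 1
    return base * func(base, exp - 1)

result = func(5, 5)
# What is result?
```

func(5, 5) = 5 * 5 * 5 * 5 * 5 = 3125

Answer: 3125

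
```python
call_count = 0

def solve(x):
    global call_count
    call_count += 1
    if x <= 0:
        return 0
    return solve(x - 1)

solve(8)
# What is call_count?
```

Linear recursion stepping by 1: 9 calls from x=8 down to ≤0.

Answer: 9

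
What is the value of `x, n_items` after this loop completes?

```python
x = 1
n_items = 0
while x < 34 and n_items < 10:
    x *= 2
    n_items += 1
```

Double until >= 34 or 10 iterations
`x, n_items` takes the values: (1, 0) → (2, 0) → (2, 1) → (4, 1) → (4, 2) → (8, 2) → (8, 3) → (16, 3) → (16, 4) → (32, 4) → (32, 5) → (64, 5) → (64, 6)

Answer: 64, 6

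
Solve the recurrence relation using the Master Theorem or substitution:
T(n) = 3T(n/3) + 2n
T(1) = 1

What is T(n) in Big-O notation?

By Master Theorem: a=3, b=3, f(n)=2n. Since log_3(3) = 1 and f(n) = Θ(n^1), Case 2 applies. T(n) = O(n log n).

Answer: O(n log n)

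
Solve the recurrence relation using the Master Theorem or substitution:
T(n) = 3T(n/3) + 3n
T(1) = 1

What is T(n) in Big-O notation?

By Master Theorem: a=3, b=3, f(n)=3n. Since log_3(3) = 1 and f(n) = Θ(n^1), Case 2 applies. T(n) = O(n log n).

Answer: O(n log n)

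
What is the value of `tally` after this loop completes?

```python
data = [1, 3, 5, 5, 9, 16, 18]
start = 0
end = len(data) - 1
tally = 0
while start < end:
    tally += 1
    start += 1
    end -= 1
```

Iterations until pointers meet (list length 7)
`tally` takes the values: 0 → 1 → 2 → 3

Answer: 3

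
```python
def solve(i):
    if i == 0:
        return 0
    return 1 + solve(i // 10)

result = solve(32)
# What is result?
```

Count of digits of 32: 2

Answer: 2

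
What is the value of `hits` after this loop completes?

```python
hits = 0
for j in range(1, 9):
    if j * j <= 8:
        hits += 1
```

Count numbers where j² ≤ 8
`hits` takes the values: 0 → 1 → 2

Answer: 2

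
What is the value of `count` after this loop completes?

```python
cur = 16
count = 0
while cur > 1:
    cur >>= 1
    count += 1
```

Count right shifts until 1
`count` takes the values: 0 → 1 → 2 → 3 → 4

Answer: 4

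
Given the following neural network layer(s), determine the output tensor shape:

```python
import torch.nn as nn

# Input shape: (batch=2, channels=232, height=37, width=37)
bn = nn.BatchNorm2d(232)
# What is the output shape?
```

Input: (2, 232, 37, 37) -> Output: (2, 232, 37, 37)

Answer: (2, 232, 37, 37)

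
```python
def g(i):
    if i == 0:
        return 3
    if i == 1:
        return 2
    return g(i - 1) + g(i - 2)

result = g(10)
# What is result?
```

Build up from base cases: g(0)=3, g(1)=2, g(2)=5, g(3)=7, g(4)=12, g(5)=19, g(6)=31, ..., g(10)=212

Answer: 212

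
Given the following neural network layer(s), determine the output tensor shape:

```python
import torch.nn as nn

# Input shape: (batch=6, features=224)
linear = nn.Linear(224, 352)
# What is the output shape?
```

Input: (6, 224) -> Output: (6, 352)

Answer: (6, 352)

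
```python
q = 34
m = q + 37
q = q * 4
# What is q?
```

Trace:
`q = 34` → q = 34
`m = q + 37` → m = 71
`q = q * 4` → q = 136
So q = 136

Answer: 136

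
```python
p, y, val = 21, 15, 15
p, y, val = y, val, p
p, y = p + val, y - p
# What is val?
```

Trace:
`p, y, val = 21, 15, 15` → p = 21; y = 15; val = 15
`p, y, val = y, val, p` → p = 15; y = 15; val = 21
`p, y = p + val, y - p` → p = 36; y = 0
So val = 21

Answer: 21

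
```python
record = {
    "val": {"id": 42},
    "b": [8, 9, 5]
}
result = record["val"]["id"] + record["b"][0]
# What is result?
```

Trace:
`record = { ...` → record = {'val': {'id': 42}, 'b': [8, 9, 5]}
`result = record["val"]["id"] + record["b"][0]` → result = 50
So result = 50

Answer: 50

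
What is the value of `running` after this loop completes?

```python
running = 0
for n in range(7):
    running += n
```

Sum of 0 to 6 = 21
`running` takes the values: 0 → 1 → 3 → 6 → 10 → 15 → 21

Answer: 21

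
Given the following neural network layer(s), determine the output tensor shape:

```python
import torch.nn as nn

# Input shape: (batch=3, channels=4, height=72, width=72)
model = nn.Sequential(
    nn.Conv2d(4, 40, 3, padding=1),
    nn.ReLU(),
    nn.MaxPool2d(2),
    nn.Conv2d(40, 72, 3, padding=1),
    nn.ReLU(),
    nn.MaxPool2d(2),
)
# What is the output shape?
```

Input: (3, 4, 72, 72) -> after first Conv2d: (3, 40, 72, 72) -> after first MaxPool2d: (3, 40, 36, 36) -> after second Conv2d: (3, 72, 36, 36) -> Output: (3, 72, 18, 18)

Answer: (3, 72, 18, 18)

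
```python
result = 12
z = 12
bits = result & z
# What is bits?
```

Trace:
`result = 12` → result = 12
`z = 12` → z = 12
`bits = result & z` → bits = 12
So bits = 12

Answer: 12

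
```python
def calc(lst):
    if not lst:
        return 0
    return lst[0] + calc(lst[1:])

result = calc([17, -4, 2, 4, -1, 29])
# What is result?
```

17 + (-4) + 2 + 4 + (-1) + 29 + 0 = 47

Answer: 47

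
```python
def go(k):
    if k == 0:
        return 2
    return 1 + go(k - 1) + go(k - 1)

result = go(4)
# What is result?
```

go(k) = 1 + 2·go(k-1), go(0)=2. Closed form: (2+1)·2^4 - 1 = 47.

Answer: 47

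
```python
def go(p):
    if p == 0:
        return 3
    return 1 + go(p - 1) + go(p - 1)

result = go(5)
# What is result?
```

go(p) = 1 + 2·go(p-1), go(0)=3. Closed form: (3+1)·2^5 - 1 = 127.

Answer: 127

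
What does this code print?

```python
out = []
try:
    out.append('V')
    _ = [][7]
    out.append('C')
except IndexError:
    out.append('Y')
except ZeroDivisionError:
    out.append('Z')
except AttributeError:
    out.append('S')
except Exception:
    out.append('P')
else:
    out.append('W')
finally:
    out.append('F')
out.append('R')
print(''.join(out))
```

Execution trace: 'V' (try body) → 'Y' (except IndexError) → 'F' (finally) → 'R' (after the try/except). Output: VYFR

Answer: VYFR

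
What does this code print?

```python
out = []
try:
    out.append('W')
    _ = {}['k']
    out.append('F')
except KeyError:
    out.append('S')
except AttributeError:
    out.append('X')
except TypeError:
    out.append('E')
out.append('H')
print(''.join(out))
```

Execution trace: 'W' (try body) → 'S' (except KeyError) → 'H' (after the try/except). Output: WSH

Answer: WSH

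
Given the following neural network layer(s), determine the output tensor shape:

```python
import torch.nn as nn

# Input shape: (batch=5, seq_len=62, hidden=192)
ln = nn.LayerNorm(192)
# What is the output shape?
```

Input: (5, 62, 192) -> Output: (5, 62, 192)

Answer: (5, 62, 192)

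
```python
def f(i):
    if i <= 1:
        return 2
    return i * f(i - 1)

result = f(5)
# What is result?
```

f(5) = 5 * 4 * 3 * 2 * 2 = 240

Answer: 240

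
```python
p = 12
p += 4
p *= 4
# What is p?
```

Trace:
`p = 12` → p = 12
`p += 4` → p = 16
`p *= 4` → p = 64
So p = 64

Answer: 64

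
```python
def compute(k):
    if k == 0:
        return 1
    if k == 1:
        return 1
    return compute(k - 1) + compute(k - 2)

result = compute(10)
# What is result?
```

Build up from base cases: compute(0)=1, compute(1)=1, compute(2)=2, compute(3)=3, compute(4)=5, compute(5)=8, compute(6)=13, ..., compute(10)=89

Answer: 89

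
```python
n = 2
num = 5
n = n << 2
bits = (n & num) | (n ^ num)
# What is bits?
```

Trace:
`n = 2` → n = 2
`num = 5` → num = 5
`n = n << 2` → n = 8
`bits = (n & num) | (n ^ num)` → bits = 13
So bits = 13

Answer: 13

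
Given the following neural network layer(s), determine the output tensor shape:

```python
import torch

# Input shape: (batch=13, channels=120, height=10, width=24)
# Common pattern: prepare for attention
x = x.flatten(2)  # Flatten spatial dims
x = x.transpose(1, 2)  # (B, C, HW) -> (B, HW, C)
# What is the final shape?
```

Input: (13, 120, 10, 24) -> after flatten(2): (13, 120, 240) -> Output: (13, 240, 120)

Answer: (13, 240, 120)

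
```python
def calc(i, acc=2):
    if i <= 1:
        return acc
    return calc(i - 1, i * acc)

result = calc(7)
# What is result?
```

Accumulator trace (n, acc): (7, 2) -> (6, 14) -> (5, 84) -> (4, 420) -> (3, 1680) -> (2, 5040) -> (1, 10080) -> return 10080

Answer: 10080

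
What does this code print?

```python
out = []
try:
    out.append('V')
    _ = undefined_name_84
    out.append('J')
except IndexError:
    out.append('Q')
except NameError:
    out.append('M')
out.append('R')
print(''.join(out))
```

Execution trace: 'V' (try body) → 'M' (except NameError) → 'R' (after the try/except). Output: VMR

Answer: VMR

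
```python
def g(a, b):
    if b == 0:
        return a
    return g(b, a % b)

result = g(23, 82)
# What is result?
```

g(23, 82) -> g(82, 23) -> g(23, 13) -> g(13, 10) -> g(10, 3) -> g(3, 1) -> g(1, 0) -> 1

Answer: 1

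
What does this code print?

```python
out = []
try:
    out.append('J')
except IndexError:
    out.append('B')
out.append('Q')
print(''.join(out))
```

Execution trace: 'J' (try body, no exception) → 'Q' (after the try/except). Output: JQ

Answer: JQ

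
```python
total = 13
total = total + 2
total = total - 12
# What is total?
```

Trace:
`total = 13` → total = 13
`total = total + 2` → total = 15
`total = total - 12` → total = 3
So total = 3

Answer: 3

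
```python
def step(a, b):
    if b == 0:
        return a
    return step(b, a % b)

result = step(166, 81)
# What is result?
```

step(166, 81) -> step(81, 4) -> step(4, 1) -> step(1, 0) -> 1

Answer: 1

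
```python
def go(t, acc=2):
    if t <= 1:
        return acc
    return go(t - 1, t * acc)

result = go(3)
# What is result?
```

Accumulator trace (n, acc): (3, 2) -> (2, 6) -> (1, 12) -> return 12

Answer: 12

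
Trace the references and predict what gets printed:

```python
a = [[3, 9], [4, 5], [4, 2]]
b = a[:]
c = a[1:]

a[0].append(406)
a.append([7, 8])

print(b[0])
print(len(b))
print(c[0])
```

Key concept: slice with nested mutation.
Step by step:
`a = [[3, 9], [4, 5], [4, 2]]` → a = [[3, 9], [4, 5], [4, 2]]
`b = a[:]` → b = [[3, 9], [4, 5], [4, 2]]
`c = a[1:]` → c = [[4, 5], [4, 2]]
`a[0].append(406)` → a = [[3, 9, 406], [4, 5], [4, 2]]; b = [[3, 9, 406], [4, 5], [4, 2]]
`a.append([7, 8])` → a = [[3, 9, 406], [4, 5], [4, 2], [7, 8]]
`print(b[0])` → prints [3, 9, 406]
`print(len(b))` → prints 3
`print(c[0])` → prints [4, 5]

Answer:
[3, 9, 406]
3
[4, 5]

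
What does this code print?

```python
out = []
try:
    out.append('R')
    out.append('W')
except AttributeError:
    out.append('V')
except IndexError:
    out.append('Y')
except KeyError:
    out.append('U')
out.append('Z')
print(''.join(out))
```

Execution trace: 'R' (try body) → 'W' (try body, no exception) → 'Z' (after the try/except). Output: RWZ

Answer: RWZ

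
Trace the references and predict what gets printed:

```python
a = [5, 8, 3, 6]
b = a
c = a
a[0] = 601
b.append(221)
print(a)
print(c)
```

Key concept: multiple aliases.
Step by step:
`a = [5, 8, 3, 6]` → a = [5, 8, 3, 6]
`b = a` → b = [5, 8, 3, 6] (same object as a)
`c = a` → c = [5, 8, 3, 6] (same object as a, b)
`a[0] = 601` → a = [601, 8, 3, 6] (same object as b, c); b = [601, 8, 3, 6] (same object as a, c); c = [601, 8, 3, 6] (same object as a, b)
`b.append(221)` → a = [601, 8, 3, 6, 221] (same object as b, c); b = [601, 8, 3, 6, 221] (same object as a, c); c = [601, 8, 3, 6, 221] (same object as a, b)
`print(a)` → prints [601, 8, 3, 6, 221]
`print(c)` → prints [601, 8, 3, 6, 221]

Answer:
[601, 8, 3, 6, 221]
[601, 8, 3, 6, 221]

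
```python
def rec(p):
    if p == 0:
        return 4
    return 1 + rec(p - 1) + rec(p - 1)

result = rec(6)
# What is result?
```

rec(p) = 1 + 2·rec(p-1), rec(0)=4. Closed form: (4+1)·2^6 - 1 = 319.

Answer: 319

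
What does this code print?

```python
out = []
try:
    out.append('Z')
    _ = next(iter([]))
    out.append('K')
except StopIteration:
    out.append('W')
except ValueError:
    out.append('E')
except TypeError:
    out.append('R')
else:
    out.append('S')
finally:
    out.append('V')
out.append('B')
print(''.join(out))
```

Execution trace: 'Z' (try body) → 'W' (except StopIteration) → 'V' (finally) → 'B' (after the try/except). Output: ZWVB

Answer: ZWVB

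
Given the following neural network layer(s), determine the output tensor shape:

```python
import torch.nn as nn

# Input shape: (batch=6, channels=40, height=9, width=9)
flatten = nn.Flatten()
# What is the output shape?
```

Input: (6, 40, 9, 9) -> Output: (6, 3240)

Answer: (6, 3240)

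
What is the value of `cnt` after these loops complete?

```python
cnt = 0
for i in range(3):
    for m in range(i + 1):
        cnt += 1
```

Triangle: 1 + 2 + ... + 3
`cnt` takes the values: 0 → 1 → 2 → 3 → 4 → 5 → 6

Answer: 6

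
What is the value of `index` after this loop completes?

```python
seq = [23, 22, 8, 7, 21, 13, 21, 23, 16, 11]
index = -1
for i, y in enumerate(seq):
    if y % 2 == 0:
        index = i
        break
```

First even number index in [23, 22, 8, 7, 21, 13, 21, 23, 16, 11]
`index` takes the values: -1 → 1

Answer: 1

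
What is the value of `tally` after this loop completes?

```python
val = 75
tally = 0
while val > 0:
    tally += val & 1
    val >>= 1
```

Count set bits in 75 (binary: 0b1001011)
`tally` takes the values: 0 → 1 → 2 → 3 → 4

Answer: 4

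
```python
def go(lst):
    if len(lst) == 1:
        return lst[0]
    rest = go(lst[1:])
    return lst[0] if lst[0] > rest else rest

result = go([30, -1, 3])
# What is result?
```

Recursive max over [30, -1, 3] = 30

Answer: 30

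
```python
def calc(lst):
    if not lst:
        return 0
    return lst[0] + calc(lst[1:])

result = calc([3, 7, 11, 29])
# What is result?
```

3 + 7 + 11 + 29 + 0 = 50

Answer: 50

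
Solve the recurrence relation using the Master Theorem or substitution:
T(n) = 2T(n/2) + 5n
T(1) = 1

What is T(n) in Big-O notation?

By Master Theorem: a=2, b=2, f(n)=5n. Since log_2(2) = 1 and f(n) = Θ(n^1), Case 2 applies. T(n) = O(n log n).

Answer: O(n log n)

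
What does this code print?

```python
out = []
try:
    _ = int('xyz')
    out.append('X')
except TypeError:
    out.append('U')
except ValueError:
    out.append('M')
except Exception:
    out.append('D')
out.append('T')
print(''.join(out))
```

Execution trace: 'M' (except ValueError) → 'T' (after the try/except). Output: MT

Answer: MT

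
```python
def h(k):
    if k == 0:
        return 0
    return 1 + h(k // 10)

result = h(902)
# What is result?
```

Count of digits of 902: 3

Answer: 3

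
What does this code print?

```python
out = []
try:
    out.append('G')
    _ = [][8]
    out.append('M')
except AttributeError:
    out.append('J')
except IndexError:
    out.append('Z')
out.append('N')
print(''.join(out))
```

Execution trace: 'G' (try body) → 'Z' (except IndexError) → 'N' (after the try/except). Output: GZN

Answer: GZN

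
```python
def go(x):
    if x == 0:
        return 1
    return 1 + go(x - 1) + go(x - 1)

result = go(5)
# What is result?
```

go(x) = 1 + 2·go(x-1), go(0)=1. Closed form: (1+1)·2^5 - 1 = 63.

Answer: 63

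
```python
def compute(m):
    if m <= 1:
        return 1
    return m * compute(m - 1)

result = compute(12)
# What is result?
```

compute(12) = 12 * 11 * 10 * 9 * 8 * 7 * 6 * 5 * 4 * 3 * 2 * 1 = 479001600

Answer: 479001600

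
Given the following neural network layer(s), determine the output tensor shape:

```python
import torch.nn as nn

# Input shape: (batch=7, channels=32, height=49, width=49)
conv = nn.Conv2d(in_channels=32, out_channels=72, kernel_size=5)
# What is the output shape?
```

Input: (7, 32, 49, 49) -> Output: (7, 72, 45, 45)

Answer: (7, 72, 45, 45)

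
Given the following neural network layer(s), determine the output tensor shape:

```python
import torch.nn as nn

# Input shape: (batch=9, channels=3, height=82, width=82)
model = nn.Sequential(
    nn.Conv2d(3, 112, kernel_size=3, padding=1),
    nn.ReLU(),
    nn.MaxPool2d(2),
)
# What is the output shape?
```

Input: (9, 3, 82, 82) -> after Conv2d: (9, 112, 82, 82) -> after ReLU: (9, 112, 82, 82) -> Output: (9, 112, 41, 41)

Answer: (9, 112, 41, 41)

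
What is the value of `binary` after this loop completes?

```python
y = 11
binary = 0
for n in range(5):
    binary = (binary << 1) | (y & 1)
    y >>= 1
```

Reverse lowest 5 bits of 11
`binary` takes the values: 0 → 1 → 3 → 6 → 13 → 26

Answer: 26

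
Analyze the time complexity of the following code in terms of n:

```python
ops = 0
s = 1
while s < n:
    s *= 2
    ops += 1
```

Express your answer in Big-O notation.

Each loop level contributes: log n. Multiplying the contributions gives O(log n).

Answer: O(log n)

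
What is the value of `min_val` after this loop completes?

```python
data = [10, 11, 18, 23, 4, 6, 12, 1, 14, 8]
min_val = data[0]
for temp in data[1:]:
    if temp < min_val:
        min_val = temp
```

Minimum of [10, 11, 18, 23, 4, 6, 12, 1, 14, 8]
`min_val` takes the values: 10 → 4 → 1

Answer: 1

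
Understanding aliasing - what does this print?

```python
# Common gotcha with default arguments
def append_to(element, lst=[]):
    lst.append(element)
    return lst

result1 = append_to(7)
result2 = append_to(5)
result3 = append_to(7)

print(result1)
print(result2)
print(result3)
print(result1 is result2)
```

Key concept: mutable default argument gotcha.
Step by step:
`result1 = append_to(7)` → result1 = [7]
`result2 = append_to(5)` → result1 = [7, 5] (same object as result2); result2 = [7, 5] (same object as result1)
`result3 = append_to(7)` → result1 = [7, 5, 7] (same object as result2, result3); result2 = [7, 5, 7] (same object as result1, result3); result3 = [7, 5, 7] (same object as result1, result2)
`print(result1)` → prints [7, 5, 7]
`print(result2)` → prints [7, 5, 7]
`print(result3)` → prints [7, 5, 7]
`print(result1 is result2)` → prints True

Answer:
[7, 5, 7]
[7, 5, 7]
[7, 5, 7]
True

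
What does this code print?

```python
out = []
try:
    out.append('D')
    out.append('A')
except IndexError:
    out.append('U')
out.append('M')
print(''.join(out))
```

Execution trace: 'D' (try body) → 'A' (try body, no exception) → 'M' (after the try/except). Output: DAM

Answer: DAM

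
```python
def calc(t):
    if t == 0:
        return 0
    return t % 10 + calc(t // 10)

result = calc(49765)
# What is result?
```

Sum of digits of 49765: 5 + 6 + 7 + 9 + 4 = 31

Answer: 31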